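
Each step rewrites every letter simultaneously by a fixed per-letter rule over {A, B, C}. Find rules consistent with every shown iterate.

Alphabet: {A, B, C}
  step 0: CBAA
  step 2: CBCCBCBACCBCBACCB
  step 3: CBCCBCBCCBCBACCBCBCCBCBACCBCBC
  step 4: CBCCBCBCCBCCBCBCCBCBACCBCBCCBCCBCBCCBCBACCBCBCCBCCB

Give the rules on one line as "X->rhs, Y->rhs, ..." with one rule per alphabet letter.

A->BAC, B->C, C->CB

  step 3 ⇒ step 4: CBCCBCBCCBCBACCBCBCCBCBACCBCBC ⇒ CB·C·CB·CB·C·CB·C·CB·CB·C·CB·C·BAC·CB·CB·C·CB·C·CB·CB·C·CB·C·BAC·CB·CB·C·CB·C·CB
    A ↦ BAC
    B ↦ C
    C ↦ CB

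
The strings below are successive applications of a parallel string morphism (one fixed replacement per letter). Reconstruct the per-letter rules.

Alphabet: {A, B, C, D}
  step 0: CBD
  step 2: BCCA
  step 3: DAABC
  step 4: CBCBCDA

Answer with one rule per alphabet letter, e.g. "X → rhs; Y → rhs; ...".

  step 3 ⇒ step 4: DAABC ⇒ C·BC·BC·D·A
    A ↦ BC
    B ↦ D
    C ↦ A
    D ↦ C

A->BC, B->D, C->A, D->C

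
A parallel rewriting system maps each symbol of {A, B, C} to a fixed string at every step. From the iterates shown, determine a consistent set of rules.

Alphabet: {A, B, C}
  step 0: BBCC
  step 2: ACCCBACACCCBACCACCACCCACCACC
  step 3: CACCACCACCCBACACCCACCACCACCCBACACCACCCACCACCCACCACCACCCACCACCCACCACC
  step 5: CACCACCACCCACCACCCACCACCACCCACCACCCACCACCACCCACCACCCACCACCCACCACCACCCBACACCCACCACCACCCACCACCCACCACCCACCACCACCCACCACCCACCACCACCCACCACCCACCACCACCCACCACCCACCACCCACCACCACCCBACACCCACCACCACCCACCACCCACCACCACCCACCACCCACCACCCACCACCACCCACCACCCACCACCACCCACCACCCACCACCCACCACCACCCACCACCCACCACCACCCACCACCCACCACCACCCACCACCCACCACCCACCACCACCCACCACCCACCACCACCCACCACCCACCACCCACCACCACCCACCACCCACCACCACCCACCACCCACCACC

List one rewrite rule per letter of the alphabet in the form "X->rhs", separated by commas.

A->C, B->CBA, C->ACC

  step 2 ⇒ step 3: ACCCBACACCCBACCACCACCCACCACC ⇒ C·ACC·ACC·ACC·CBA·C·ACC·C·ACC·ACC·ACC·CBA·C·ACC·ACC·C·ACC·ACC·C·ACC·ACC·ACC·C·ACC·ACC·C·ACC·ACC
    A ↦ C
    B ↦ CBA
    C ↦ ACC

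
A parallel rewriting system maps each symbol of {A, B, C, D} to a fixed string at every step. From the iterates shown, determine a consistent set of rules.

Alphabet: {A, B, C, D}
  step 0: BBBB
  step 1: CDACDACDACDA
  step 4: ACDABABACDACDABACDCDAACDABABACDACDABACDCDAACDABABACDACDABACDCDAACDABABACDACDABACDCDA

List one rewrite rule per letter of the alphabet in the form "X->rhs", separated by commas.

  step 0 ⇒ step 1: BBBB ⇒ CDA·CDA·CDA·CDA
    B ↦ CDA
    A ↦ ACD  (constrained at step 1)
    C ↦ A  (constrained at step 1)
    D ↦ B  (constrained at step 1)

A->ACD, B->CDA, C->A, D->B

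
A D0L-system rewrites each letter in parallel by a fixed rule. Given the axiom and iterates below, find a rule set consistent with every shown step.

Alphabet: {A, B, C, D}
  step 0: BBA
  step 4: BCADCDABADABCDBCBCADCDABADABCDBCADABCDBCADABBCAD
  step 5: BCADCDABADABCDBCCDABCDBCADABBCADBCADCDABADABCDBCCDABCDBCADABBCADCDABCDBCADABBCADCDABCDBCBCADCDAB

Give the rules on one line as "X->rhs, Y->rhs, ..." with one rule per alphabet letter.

A->CD, B->BC, C->AD, D->AB

  step 4 ⇒ step 5: BCADCDABADABCDBCBCADCDABADABCDBCADABCDBCADABBCAD ⇒ BC·AD·CD·AB·AD·AB·CD·BC·CD·AB·CD·BC·AD·AB·BC·AD·BC·AD·CD·AB·AD·AB·CD·BC·CD·AB·CD·BC·AD·AB·BC·AD·CD·AB·CD·BC·AD·AB·BC·AD·CD·AB·CD·BC·BC·AD·CD·AB
    A ↦ CD
    B ↦ BC
    C ↦ AD
    D ↦ AB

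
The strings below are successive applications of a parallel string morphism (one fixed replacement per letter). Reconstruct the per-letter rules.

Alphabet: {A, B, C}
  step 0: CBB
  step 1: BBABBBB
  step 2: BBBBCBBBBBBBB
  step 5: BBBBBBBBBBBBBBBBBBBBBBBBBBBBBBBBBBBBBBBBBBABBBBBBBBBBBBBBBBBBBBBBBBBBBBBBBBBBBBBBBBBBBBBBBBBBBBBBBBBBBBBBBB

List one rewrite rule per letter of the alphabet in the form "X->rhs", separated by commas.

  step 1 ⇒ step 2: BBABBBB ⇒ BB·BB·C·BB·BB·BB·BB
    A ↦ C
    B ↦ BB
  step 0 ⇒ step 1: CBB ⇒ BBA·BB·BB
    C ↦ BBA

A->C, B->BB, C->BBA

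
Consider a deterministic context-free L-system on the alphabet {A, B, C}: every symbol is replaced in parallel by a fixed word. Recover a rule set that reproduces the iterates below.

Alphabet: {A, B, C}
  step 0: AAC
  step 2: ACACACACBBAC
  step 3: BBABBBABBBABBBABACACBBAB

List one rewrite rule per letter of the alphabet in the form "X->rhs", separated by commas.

A->BB, B->AC, C->AB

  step 2 ⇒ step 3: ACACACACBBAC ⇒ BB·AB·BB·AB·BB·AB·BB·AB·AC·AC·BB·AB
    A ↦ BB
    B ↦ AC
    C ↦ AB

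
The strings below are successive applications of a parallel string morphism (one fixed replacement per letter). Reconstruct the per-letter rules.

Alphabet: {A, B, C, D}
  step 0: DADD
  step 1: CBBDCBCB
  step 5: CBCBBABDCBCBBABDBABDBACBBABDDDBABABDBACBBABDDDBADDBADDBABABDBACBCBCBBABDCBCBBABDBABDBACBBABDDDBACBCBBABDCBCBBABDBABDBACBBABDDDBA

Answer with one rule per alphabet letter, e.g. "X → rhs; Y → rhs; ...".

A->BD, B->BA, C->DD, D->CB

  step 0 ⇒ step 1: DADD ⇒ CB·BD·CB·CB
    A ↦ BD
    D ↦ CB
    B ↦ BA  (constrained at step 1)
    C ↦ DD  (constrained at step 1)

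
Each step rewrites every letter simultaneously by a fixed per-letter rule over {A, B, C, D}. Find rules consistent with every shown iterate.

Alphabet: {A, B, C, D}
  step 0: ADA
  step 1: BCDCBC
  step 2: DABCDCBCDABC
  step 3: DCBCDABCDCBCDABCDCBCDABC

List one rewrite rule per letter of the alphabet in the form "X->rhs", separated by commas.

  step 2 ⇒ step 3: DABCDCBCDABC ⇒ DC·BC·DA·BC·DC·BC·DA·BC·DC·BC·DA·BC
    A ↦ BC
    B ↦ DA
    C ↦ BC
    D ↦ DC

A->BC, B->DA, C->BC, D->DC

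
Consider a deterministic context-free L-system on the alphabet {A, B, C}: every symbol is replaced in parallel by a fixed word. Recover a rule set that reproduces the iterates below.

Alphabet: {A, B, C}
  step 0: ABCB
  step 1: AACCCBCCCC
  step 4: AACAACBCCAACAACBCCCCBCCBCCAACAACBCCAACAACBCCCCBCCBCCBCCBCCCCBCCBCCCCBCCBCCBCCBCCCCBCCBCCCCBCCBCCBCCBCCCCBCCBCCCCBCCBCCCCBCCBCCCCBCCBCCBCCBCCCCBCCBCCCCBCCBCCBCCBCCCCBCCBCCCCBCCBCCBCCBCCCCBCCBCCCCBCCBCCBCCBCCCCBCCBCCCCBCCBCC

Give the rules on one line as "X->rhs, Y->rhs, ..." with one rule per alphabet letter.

A->AAC, B->CC, C->BCC

  step 0 ⇒ step 1: ABCB ⇒ AAC·CC·BCC·CC
    A ↦ AAC
    B ↦ CC
    C ↦ BCC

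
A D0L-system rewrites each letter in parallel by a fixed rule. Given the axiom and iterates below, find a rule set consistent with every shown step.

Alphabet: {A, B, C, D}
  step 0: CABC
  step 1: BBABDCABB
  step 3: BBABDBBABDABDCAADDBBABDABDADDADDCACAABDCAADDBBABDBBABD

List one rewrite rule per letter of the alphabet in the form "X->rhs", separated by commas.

A->ABD, B->CA, C->BB, D->ADD

  step 0 ⇒ step 1: CABC ⇒ BB·ABD·CA·BB
    A ↦ ABD
    B ↦ CA
    C ↦ BB
    D ↦ ADD  (constrained at step 1)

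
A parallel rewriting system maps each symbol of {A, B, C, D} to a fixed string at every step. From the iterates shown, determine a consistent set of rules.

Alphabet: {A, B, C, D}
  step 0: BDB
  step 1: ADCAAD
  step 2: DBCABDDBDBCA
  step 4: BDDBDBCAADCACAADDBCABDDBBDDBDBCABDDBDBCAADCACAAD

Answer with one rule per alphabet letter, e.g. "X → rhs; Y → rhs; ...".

  step 1 ⇒ step 2: ADCAAD ⇒ DB·CA·BD·DB·DB·CA
    A ↦ DB
    C ↦ BD
    D ↦ CA
  step 0 ⇒ step 1: BDB ⇒ AD·CA·AD
    B ↦ AD

A->DB, B->AD, C->BD, D->CA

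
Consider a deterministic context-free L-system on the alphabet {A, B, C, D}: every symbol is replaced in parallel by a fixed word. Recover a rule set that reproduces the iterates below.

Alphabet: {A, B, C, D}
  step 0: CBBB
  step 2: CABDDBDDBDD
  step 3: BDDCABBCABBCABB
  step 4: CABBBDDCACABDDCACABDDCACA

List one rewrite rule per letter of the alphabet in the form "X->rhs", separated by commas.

A->DD, B->CA, C->B, D->B

  step 3 ⇒ step 4: BDDCABBCABBCABB ⇒ CA·B·B·B·DD·CA·CA·B·DD·CA·CA·B·DD·CA·CA
    A ↦ DD
    B ↦ CA
    C ↦ B
    D ↦ B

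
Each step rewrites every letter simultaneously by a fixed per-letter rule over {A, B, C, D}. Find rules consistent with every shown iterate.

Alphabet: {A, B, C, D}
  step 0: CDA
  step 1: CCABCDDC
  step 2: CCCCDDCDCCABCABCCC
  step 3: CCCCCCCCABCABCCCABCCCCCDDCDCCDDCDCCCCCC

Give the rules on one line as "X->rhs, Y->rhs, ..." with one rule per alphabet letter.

A->DDC, B->D, C->CC, D->ABC

  step 2 ⇒ step 3: CCCCDDCDCCABCABCCC ⇒ CC·CC·CC·CC·ABC·ABC·CC·ABC·CC·CC·DDC·D·CC·DDC·D·CC·CC·CC
    A ↦ DDC
    B ↦ D
    C ↦ CC
    D ↦ ABC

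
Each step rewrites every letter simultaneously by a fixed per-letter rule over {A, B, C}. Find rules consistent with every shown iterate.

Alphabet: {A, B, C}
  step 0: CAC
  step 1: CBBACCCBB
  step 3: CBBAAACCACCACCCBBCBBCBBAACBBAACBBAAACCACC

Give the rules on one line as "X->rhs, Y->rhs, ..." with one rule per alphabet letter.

  step 0 ⇒ step 1: CAC ⇒ CBB·ACC·CBB
    A ↦ ACC
    C ↦ CBB
    B ↦ A  (constrained at step 1)

A->ACC, B->A, C->CBB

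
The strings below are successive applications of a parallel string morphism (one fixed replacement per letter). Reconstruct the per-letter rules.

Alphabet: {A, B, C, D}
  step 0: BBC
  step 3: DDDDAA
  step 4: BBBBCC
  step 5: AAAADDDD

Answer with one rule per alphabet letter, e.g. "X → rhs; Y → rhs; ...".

  step 4 ⇒ step 5: BBBBCC ⇒ A·A·A·A·DD·DD
    B ↦ A
    C ↦ DD
  step 3 ⇒ step 4: DDDDAA ⇒ B·B·B·B·C·C
    A ↦ C
  step 3 ⇒ step 4: DDDDAA ⇒ B·B·B·B·C·C
    D ↦ B

A->C, B->A, C->DD, D->B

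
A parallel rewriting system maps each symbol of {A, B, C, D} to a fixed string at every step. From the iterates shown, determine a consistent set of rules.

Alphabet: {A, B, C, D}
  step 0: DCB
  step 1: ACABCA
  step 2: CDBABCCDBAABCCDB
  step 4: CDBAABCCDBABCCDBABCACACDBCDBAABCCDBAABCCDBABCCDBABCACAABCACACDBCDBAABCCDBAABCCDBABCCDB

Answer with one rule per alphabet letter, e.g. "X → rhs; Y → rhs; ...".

A->CDB, B->A, C->ABC, D->AC

  step 1 ⇒ step 2: ACABCA ⇒ CDB·ABC·CDB·A·ABC·CDB
    A ↦ CDB
    B ↦ A
    C ↦ ABC
  step 0 ⇒ step 1: DCB ⇒ AC·ABC·A
    D ↦ AC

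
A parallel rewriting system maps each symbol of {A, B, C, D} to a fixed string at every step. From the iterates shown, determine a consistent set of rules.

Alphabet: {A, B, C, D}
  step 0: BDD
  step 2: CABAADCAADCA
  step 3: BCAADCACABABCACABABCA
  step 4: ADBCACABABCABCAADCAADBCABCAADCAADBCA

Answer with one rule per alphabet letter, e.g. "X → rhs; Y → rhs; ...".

  step 3 ⇒ step 4: BCAADCACABABCACABABCA ⇒ AD·B·CA·CA·BA·B·CA·B·CA·AD·CA·AD·B·CA·B·CA·AD·CA·AD·B·CA
    A ↦ CA
    B ↦ AD
    C ↦ B
    D ↦ BA

A->CA, B->AD, C->B, D->BA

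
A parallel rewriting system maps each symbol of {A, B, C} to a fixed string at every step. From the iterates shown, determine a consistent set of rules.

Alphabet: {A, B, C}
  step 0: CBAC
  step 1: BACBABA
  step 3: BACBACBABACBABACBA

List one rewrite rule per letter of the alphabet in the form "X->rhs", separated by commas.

  step 0 ⇒ step 1: CBAC ⇒ BA·C·BA·BA
    A ↦ BA
    B ↦ C
    C ↦ BA

A->BA, B->C, C->BA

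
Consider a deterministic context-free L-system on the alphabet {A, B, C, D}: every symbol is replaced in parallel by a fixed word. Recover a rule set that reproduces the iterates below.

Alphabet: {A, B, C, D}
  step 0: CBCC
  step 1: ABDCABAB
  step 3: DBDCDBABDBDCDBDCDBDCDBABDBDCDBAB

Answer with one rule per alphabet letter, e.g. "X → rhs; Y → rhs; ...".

  step 0 ⇒ step 1: CBCC ⇒ AB·DC·AB·AB
    B ↦ DC
    C ↦ AB
    A ↦ DB  (constrained at step 1)
    D ↦ DB  (constrained at step 1)

A->DB, B->DC, C->AB, D->DB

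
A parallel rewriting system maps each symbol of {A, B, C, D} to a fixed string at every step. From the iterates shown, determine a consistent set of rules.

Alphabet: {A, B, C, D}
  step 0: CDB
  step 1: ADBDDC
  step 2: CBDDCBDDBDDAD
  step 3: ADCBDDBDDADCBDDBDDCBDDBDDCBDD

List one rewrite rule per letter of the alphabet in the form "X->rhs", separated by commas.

  step 2 ⇒ step 3: CBDDCBDDBDDAD ⇒ AD·C·BDD·BDD·AD·C·BDD·BDD·C·BDD·BDD·C·BDD
    A ↦ C
    B ↦ C
    C ↦ AD
    D ↦ BDD

A->C, B->C, C->AD, D->BDD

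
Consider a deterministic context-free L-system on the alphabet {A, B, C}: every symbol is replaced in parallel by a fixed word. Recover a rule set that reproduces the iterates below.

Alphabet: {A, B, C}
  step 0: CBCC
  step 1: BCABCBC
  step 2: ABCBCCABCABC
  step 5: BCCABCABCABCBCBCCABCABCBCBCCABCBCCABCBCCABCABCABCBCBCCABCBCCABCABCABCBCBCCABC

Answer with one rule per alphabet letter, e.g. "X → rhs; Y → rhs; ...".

A->BCC, B->A, C->BC

  step 1 ⇒ step 2: BCABCBC ⇒ A·BC·BCC·A·BC·A·BC
    A ↦ BCC
    B ↦ A
    C ↦ BC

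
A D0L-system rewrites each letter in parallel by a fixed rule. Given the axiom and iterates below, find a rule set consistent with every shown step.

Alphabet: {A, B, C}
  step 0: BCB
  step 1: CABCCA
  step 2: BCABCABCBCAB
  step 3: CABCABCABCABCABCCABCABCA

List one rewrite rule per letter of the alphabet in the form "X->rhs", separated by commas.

  step 2 ⇒ step 3: BCABCABCBCAB ⇒ CA·BC·AB·CA·BC·AB·CA·BC·CA·BC·AB·CA
    A ↦ AB
    B ↦ CA
    C ↦ BC

A->AB, B->CA, C->BC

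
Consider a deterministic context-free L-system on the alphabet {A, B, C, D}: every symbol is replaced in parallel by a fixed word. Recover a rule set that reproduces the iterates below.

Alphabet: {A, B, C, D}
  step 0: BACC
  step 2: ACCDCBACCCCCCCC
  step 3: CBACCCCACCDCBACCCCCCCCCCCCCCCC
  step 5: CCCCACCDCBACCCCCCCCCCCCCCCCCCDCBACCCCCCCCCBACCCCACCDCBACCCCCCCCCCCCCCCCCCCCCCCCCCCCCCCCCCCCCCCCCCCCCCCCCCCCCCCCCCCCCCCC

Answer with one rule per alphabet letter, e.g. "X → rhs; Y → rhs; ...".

  step 2 ⇒ step 3: ACCDCBACCCCCCCC ⇒ CBA·CC·CC·A·CC·D·CBA·CC·CC·CC·CC·CC·CC·CC·CC
    A ↦ CBA
    B ↦ D
    C ↦ CC
    D ↦ A

A->CBA, B->D, C->CC, D->A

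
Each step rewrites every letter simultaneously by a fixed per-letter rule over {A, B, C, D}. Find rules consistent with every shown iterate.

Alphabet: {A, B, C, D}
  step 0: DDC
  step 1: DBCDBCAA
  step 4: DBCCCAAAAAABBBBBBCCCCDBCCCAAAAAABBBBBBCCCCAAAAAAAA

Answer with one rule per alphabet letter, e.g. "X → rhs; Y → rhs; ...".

  step 0 ⇒ step 1: DDC ⇒ DBC·DBC·AA
    C ↦ AA
    D ↦ DBC
    A ↦ B  (constrained at step 1)
    B ↦ CC  (constrained at step 1)

A->B, B->CC, C->AA, D->DBC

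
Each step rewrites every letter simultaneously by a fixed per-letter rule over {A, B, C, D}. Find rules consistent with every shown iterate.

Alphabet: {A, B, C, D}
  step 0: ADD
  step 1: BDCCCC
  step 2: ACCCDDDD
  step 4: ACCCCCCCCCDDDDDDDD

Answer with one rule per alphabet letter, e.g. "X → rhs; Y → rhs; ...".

  step 1 ⇒ step 2: BDCCCC ⇒ AC·CC·D·D·D·D
    B ↦ AC
    C ↦ D
    D ↦ CC
  step 0 ⇒ step 1: ADD ⇒ BD·CC·CC
    A ↦ BD

A->BD, B->AC, C->D, D->CC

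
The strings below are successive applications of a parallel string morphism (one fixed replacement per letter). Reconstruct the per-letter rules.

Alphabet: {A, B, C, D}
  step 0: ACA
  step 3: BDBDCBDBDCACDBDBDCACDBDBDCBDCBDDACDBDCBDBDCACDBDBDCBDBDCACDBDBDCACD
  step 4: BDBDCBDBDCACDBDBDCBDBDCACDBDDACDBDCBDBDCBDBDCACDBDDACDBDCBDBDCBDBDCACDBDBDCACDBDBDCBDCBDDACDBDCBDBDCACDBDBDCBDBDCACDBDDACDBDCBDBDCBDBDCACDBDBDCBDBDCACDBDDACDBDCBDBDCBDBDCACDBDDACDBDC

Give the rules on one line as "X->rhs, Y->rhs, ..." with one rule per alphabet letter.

  step 3 ⇒ step 4: BDBDCBDBDCACDBDBDCACDBDBDCBDCBDDACDBDCBDBDCACDBDBDCBDBDCACDBDBDCACD ⇒ BD·BDC·BD·BDC·ACD·BD·BDC·BD·BDC·ACD·BDD·ACD·BDC·BD·BDC·BD·BDC·ACD·BDD·ACD·BDC·BD·BDC·BD·BDC·ACD·BD·BDC·ACD·BD·BDC·BDC·BDD·ACD·BDC·BD·BDC·ACD·BD·BDC·BD·BDC·ACD·BDD·ACD·BDC·BD·BDC·BD·BDC·ACD·BD·BDC·BD·BDC·ACD·BDD·ACD·BDC·BD·BDC·BD·BDC·ACD·BDD·ACD·BDC
    A ↦ BDD
    B ↦ BD
    C ↦ ACD
    D ↦ BDC

A->BDD, B->BD, C->ACD, D->BDC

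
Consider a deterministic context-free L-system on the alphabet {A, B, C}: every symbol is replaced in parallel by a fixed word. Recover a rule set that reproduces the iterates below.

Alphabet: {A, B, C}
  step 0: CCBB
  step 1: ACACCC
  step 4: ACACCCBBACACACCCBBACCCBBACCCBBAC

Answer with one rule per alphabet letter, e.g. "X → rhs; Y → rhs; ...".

  step 0 ⇒ step 1: CCBB ⇒ AC·AC·C·C
    B ↦ C
    C ↦ AC
    A ↦ BB  (constrained at step 1)

A->BB, B->C, C->AC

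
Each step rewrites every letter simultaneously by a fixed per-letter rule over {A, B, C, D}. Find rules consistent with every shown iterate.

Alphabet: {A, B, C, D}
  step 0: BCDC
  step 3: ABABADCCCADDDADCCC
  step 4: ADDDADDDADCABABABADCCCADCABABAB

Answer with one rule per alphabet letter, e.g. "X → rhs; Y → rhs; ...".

  step 3 ⇒ step 4: ABABADCCCADDDADCCC ⇒ AD·DD·AD·DD·AD·C·AB·AB·AB·AD·C·C·C·AD·C·AB·AB·AB
    A ↦ AD
    B ↦ DD
    C ↦ AB
    D ↦ C

A->AD, B->DD, C->AB, D->C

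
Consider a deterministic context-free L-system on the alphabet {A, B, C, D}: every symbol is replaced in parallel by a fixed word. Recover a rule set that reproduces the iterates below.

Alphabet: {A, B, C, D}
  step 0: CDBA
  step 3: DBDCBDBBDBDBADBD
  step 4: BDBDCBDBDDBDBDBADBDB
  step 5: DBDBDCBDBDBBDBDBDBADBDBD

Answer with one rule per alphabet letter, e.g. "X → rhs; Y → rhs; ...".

  step 4 ⇒ step 5: BDBDCBDBDDBDBDBADBDB ⇒ D·B·D·B·DCB·D·B·D·B·B·D·B·D·B·D·BAD·B·D·B·D
    A ↦ BAD
    B ↦ D
    C ↦ DCB
    D ↦ B

A->BAD, B->D, C->DCB, D->B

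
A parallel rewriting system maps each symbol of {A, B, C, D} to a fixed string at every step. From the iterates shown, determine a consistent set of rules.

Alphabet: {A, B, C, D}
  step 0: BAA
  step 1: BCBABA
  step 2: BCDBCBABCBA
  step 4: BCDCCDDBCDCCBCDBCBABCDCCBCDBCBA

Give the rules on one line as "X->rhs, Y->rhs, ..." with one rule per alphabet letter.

  step 1 ⇒ step 2: BCBABA ⇒ BC·D·BC·BA·BC·BA
    A ↦ BA
    B ↦ BC
    C ↦ D
    D ↦ CC  (constrained at step 2)

A->BA, B->BC, C->D, D->CC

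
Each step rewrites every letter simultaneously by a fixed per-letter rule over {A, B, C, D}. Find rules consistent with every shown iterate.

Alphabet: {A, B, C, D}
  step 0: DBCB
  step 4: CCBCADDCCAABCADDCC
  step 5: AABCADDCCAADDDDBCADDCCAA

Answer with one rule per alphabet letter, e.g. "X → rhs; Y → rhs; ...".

A->DD, B->BC, C->A, D->C

  step 4 ⇒ step 5: CCBCADDCCAABCADDCC ⇒ A·A·BC·A·DD·C·C·A·A·DD·DD·BC·A·DD·C·C·A·A
    A ↦ DD
    B ↦ BC
    C ↦ A
    D ↦ C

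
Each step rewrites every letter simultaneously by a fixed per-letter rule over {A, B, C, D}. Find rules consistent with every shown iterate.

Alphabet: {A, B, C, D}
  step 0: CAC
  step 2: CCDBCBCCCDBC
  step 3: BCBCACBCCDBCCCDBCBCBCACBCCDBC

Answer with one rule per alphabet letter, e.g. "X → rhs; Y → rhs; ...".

  step 2 ⇒ step 3: CCDBCBCCCDBC ⇒ BC·BC·ACB·CCD·BC·CCD·BC·BC·BC·ACB·CCD·BC
    B ↦ CCD
    C ↦ BC
    D ↦ ACB
    A ↦ C  (constrained at step 0)

A->C, B->CCD, C->BC, D->ACB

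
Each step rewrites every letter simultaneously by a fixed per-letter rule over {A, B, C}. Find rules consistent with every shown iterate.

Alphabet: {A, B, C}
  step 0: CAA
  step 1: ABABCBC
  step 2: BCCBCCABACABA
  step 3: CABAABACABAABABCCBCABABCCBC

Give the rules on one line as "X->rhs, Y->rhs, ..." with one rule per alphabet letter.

A->BC, B->C, C->ABA

  step 2 ⇒ step 3: BCCBCCABACABA ⇒ C·ABA·ABA·C·ABA·ABA·BC·C·BC·ABA·BC·C·BC
    A ↦ BC
    B ↦ C
    C ↦ ABA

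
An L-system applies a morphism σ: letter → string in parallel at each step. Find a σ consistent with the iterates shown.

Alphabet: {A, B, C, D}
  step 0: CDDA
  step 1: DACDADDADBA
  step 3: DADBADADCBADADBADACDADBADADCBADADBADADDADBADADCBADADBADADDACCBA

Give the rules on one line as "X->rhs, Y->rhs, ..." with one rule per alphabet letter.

  step 0 ⇒ step 1: CDDA ⇒ DAC·DAD·DAD·BA
    A ↦ BA
    C ↦ DAC
    D ↦ DAD
    B ↦ C  (constrained at step 1)

A->BA, B->C, C->DAC, D->DAD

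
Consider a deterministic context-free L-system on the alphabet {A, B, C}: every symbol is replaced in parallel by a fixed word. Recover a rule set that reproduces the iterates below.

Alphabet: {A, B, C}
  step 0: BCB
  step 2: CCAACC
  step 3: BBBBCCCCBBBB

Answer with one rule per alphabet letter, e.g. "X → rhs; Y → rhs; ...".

  step 2 ⇒ step 3: CCAACC ⇒ BB·BB·CC·CC·BB·BB
    A ↦ CC
    C ↦ BB
    B ↦ A  (constrained at step 0)

A->CC, B->A, C->BB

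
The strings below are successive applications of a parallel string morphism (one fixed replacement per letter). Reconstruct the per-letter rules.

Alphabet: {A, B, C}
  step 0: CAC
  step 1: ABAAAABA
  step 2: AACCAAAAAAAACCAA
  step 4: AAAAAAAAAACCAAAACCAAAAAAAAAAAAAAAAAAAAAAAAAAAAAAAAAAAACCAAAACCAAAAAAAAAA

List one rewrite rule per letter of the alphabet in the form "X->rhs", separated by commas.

  step 1 ⇒ step 2: ABAAAABA ⇒ AA·CC·AA·AA·AA·AA·CC·AA
    A ↦ AA
    B ↦ CC
  step 0 ⇒ step 1: CAC ⇒ ABA·AA·ABA
    C ↦ ABA

A->AA, B->CC, C->ABA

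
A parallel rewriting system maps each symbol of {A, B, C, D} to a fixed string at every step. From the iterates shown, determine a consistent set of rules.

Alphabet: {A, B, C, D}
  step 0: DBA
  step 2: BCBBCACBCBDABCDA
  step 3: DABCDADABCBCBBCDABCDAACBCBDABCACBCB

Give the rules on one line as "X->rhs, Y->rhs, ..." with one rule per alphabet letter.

A->BCB, B->DA, C->BC, D->AC

  step 2 ⇒ step 3: BCBBCACBCBDABCDA ⇒ DA·BC·DA·DA·BC·BCB·BC·DA·BC·DA·AC·BCB·DA·BC·AC·BCB
    A ↦ BCB
    B ↦ DA
    C ↦ BC
    D ↦ AC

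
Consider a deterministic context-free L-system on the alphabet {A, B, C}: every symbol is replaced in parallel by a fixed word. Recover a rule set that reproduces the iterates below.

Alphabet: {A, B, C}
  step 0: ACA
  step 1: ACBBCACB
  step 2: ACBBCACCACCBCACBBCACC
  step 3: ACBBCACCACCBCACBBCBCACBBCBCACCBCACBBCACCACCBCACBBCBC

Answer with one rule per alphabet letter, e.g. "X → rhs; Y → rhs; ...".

  step 2 ⇒ step 3: ACBBCACCACCBCACBBCACC ⇒ ACB·BC·ACC·ACC·BC·ACB·BC·BC·ACB·BC·BC·ACC·BC·ACB·BC·ACC·ACC·BC·ACB·BC·BC
    A ↦ ACB
    B ↦ ACC
    C ↦ BC

A->ACB, B->ACC, C->BC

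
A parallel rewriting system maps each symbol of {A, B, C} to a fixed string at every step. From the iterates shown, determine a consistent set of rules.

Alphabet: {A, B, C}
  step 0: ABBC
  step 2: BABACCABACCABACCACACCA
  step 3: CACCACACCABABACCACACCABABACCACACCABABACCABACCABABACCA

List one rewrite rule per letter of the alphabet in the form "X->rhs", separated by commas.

A->CCA, B->CA, C->BA

  step 2 ⇒ step 3: BABACCABACCABACCACACCA ⇒ CA·CCA·CA·CCA·BA·BA·CCA·CA·CCA·BA·BA·CCA·CA·CCA·BA·BA·CCA·BA·CCA·BA·BA·CCA
    A ↦ CCA
    B ↦ CA
    C ↦ BA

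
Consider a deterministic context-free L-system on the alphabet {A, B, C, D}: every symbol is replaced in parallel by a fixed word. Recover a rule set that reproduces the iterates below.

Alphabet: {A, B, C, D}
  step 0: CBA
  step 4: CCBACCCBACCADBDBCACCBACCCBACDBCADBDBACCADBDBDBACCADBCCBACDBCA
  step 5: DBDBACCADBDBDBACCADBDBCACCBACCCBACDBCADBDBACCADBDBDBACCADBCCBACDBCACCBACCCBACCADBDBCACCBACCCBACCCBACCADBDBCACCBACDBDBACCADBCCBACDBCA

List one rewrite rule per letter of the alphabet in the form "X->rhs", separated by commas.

  step 4 ⇒ step 5: CCBACCCBACCADBDBCACCBACCCBACDBCADBDBACCADBDBDBACCADBCCBACDBCA ⇒ DB·DB·AC·CA·DB·DB·DB·AC·CA·DB·DB·CA·CCB·AC·CCB·AC·DB·CA·DB·DB·AC·CA·DB·DB·DB·AC·CA·DB·CCB·AC·DB·CA·CCB·AC·CCB·AC·CA·DB·DB·CA·CCB·AC·CCB·AC·CCB·AC·CA·DB·DB·CA·CCB·AC·DB·DB·AC·CA·DB·CCB·AC·DB·CA
    A ↦ CA
    B ↦ AC
    C ↦ DB
    D ↦ CCB

A->CA, B->AC, C->DB, D->CCB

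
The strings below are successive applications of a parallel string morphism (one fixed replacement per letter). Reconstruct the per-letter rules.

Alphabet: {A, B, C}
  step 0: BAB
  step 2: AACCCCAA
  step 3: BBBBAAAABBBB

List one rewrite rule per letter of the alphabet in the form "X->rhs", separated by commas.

  step 2 ⇒ step 3: AACCCCAA ⇒ BB·BB·A·A·A·A·BB·BB
    A ↦ BB
    C ↦ A
    B ↦ CC  (constrained at step 0)

A->BB, B->CC, C->A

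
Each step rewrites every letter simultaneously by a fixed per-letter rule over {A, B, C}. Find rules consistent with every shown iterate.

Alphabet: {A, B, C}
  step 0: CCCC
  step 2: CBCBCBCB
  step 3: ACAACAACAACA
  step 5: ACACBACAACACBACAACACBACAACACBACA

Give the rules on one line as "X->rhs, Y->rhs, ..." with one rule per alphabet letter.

A->CB, B->CA, C->A

  step 2 ⇒ step 3: CBCBCBCB ⇒ A·CA·A·CA·A·CA·A·CA
    B ↦ CA
    C ↦ A
    A ↦ CB  (constrained at step 3)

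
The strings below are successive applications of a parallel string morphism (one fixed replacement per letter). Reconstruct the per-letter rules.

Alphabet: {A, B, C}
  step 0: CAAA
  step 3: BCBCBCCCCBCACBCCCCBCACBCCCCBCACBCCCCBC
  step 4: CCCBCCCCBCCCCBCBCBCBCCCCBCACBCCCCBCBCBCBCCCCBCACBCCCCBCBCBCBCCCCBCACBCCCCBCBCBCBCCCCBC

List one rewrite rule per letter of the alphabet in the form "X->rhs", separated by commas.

  step 3 ⇒ step 4: BCBCBCCCCBCACBCCCCBCACBCCCCBCACBCCCCBC ⇒ CCC·BC·CCC·BC·CCC·BC·BC·BC·BC·CCC·BC·AC·BC·CCC·BC·BC·BC·BC·CCC·BC·AC·BC·CCC·BC·BC·BC·BC·CCC·BC·AC·BC·CCC·BC·BC·BC·BC·CCC·BC
    A ↦ AC
    B ↦ CCC
    C ↦ BC

A->AC, B->CCC, C->BC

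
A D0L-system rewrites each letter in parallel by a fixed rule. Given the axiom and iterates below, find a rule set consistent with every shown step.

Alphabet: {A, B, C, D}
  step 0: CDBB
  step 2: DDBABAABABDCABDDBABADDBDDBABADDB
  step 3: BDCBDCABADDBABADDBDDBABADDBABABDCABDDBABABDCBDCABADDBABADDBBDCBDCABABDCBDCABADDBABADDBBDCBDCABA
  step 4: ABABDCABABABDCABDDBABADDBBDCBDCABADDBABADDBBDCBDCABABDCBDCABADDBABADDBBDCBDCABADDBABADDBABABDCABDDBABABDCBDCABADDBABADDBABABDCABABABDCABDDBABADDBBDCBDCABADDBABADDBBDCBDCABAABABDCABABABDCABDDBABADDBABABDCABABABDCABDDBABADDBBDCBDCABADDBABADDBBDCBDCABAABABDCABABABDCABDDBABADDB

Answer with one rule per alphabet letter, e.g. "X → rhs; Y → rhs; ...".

  step 3 ⇒ step 4: BDCBDCABADDBABADDBDDBABADDBABABDCABDDBABABDCBDCABADDBABADDBBDCBDCABABDCBDCABADDBABADDBBDCBDCABA ⇒ ABA·BDC·AB·ABA·BDC·AB·DDB·ABA·DDB·BDC·BDC·ABA·DDB·ABA·DDB·BDC·BDC·ABA·BDC·BDC·ABA·DDB·ABA·DDB·BDC·BDC·ABA·DDB·ABA·DDB·ABA·BDC·AB·DDB·ABA·BDC·BDC·ABA·DDB·ABA·DDB·ABA·BDC·AB·ABA·BDC·AB·DDB·ABA·DDB·BDC·BDC·ABA·DDB·ABA·DDB·BDC·BDC·ABA·ABA·BDC·AB·ABA·BDC·AB·DDB·ABA·DDB·ABA·BDC·AB·ABA·BDC·AB·DDB·ABA·DDB·BDC·BDC·ABA·DDB·ABA·DDB·BDC·BDC·ABA·ABA·BDC·AB·ABA·BDC·AB·DDB·ABA·DDB
    A ↦ DDB
    B ↦ ABA
    C ↦ AB
    D ↦ BDC

A->DDB, B->ABA, C->AB, D->BDC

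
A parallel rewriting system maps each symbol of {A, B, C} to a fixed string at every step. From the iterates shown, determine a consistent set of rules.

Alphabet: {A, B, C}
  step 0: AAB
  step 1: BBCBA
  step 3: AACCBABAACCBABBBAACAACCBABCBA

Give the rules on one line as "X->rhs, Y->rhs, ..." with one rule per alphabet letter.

  step 0 ⇒ step 1: AAB ⇒ B·B·CBA
    A ↦ B
    B ↦ CBA
    C ↦ AAC  (constrained at step 1)

A->B, B->CBA, C->AAC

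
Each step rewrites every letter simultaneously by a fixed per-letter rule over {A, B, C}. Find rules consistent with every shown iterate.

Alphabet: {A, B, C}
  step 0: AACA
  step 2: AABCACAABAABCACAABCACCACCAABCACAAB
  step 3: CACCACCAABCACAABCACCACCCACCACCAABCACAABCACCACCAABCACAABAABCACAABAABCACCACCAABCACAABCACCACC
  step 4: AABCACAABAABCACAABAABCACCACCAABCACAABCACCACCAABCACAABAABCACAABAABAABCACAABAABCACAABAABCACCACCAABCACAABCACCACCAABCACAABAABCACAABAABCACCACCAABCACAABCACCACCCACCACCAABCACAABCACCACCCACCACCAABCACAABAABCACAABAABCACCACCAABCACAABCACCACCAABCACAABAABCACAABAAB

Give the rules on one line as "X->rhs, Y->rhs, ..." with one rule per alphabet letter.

A->CAC, B->C, C->AAB

  step 3 ⇒ step 4: CACCACCAABCACAABCACCACCCACCACCAABCACAABCACCACCAABCACAABAABCACAABAABCACCACCAABCACAABCACCACC ⇒ AAB·CAC·AAB·AAB·CAC·AAB·AAB·CAC·CAC·C·AAB·CAC·AAB·CAC·CAC·C·AAB·CAC·AAB·AAB·CAC·AAB·AAB·AAB·CAC·AAB·AAB·CAC·AAB·AAB·CAC·CAC·C·AAB·CAC·AAB·CAC·CAC·C·AAB·CAC·AAB·AAB·CAC·AAB·AAB·CAC·CAC·C·AAB·CAC·AAB·CAC·CAC·C·CAC·CAC·C·AAB·CAC·AAB·CAC·CAC·C·CAC·CAC·C·AAB·CAC·AAB·AAB·CAC·AAB·AAB·CAC·CAC·C·AAB·CAC·AAB·CAC·CAC·C·AAB·CAC·AAB·AAB·CAC·AAB·AAB
    A ↦ CAC
    B ↦ C
    C ↦ AAB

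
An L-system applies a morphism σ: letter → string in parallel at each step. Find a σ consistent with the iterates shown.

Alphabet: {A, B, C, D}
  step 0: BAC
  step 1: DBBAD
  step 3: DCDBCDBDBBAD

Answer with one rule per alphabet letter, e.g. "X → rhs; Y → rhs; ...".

A->BA, B->DB, C->D, D->C

  step 0 ⇒ step 1: BAC ⇒ DB·BA·D
    A ↦ BA
    B ↦ DB
    C ↦ D
    D ↦ C  (constrained at step 1)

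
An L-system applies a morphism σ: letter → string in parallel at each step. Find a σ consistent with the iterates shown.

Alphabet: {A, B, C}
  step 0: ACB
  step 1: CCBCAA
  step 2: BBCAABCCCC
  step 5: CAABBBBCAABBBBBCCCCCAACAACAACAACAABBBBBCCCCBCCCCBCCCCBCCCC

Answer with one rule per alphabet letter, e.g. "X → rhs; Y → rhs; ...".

  step 1 ⇒ step 2: CCBCAA ⇒ B·B·CAA·B·CC·CC
    A ↦ CC
    B ↦ CAA
    C ↦ B

A->CC, B->CAA, C->B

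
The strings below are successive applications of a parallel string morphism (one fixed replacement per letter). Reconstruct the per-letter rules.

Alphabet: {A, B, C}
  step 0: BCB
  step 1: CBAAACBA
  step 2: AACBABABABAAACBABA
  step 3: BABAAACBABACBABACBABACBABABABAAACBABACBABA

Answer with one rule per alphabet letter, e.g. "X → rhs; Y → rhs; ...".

A->BA, B->CBA, C->AA

  step 2 ⇒ step 3: AACBABABABAAACBABA ⇒ BA·BA·AA·CBA·BA·CBA·BA·CBA·BA·CBA·BA·BA·BA·AA·CBA·BA·CBA·BA
    A ↦ BA
    B ↦ CBA
    C ↦ AA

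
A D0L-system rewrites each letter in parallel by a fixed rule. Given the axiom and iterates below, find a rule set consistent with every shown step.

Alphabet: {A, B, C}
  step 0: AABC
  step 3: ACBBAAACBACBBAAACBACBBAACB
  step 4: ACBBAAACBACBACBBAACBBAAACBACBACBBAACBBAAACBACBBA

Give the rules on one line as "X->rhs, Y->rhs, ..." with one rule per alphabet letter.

A->ACB, B->A, C->B

  step 3 ⇒ step 4: ACBBAAACBACBBAAACBACBBAACB ⇒ ACB·B·A·A·ACB·ACB·ACB·B·A·ACB·B·A·A·ACB·ACB·ACB·B·A·ACB·B·A·A·ACB·ACB·B·A
    A ↦ ACB
    B ↦ A
    C ↦ B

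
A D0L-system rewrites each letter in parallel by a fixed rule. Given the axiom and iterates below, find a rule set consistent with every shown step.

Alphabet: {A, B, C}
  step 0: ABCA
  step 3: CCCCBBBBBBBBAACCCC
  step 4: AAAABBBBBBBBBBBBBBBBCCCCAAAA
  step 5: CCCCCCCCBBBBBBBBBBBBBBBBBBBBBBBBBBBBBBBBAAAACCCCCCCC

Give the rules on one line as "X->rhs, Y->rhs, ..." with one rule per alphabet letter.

  step 4 ⇒ step 5: AAAABBBBBBBBBBBBBBBBCCCCAAAA ⇒ CC·CC·CC·CC·BB·BB·BB·BB·BB·BB·BB·BB·BB·BB·BB·BB·BB·BB·BB·BB·A·A·A·A·CC·CC·CC·CC
    A ↦ CC
    B ↦ BB
    C ↦ A

A->CC, B->BB, C->A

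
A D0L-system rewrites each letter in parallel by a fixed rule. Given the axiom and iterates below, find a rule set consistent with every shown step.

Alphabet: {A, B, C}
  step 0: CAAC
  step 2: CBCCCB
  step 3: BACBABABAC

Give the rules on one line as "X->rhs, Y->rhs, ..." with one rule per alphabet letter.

A->B, B->C, C->BA

  step 2 ⇒ step 3: CBCCCB ⇒ BA·C·BA·BA·BA·C
    B ↦ C
    C ↦ BA
    A ↦ B  (constrained at step 0)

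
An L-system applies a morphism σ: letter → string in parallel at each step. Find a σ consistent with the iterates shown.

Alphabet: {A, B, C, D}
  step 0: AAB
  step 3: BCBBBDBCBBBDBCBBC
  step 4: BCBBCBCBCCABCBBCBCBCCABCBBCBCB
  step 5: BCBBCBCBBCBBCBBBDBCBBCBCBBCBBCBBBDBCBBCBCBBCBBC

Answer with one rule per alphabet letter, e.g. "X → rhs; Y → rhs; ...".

A->BD, B->BC, C->B, D->CA

  step 4 ⇒ step 5: BCBBCBCBCCABCBBCBCBCCABCBBCBCB ⇒ BC·B·BC·BC·B·BC·B·BC·B·B·BD·BC·B·BC·BC·B·BC·B·BC·B·B·BD·BC·B·BC·BC·B·BC·B·BC
    A ↦ BD
    B ↦ BC
    C ↦ B
  step 3 ⇒ step 4: BCBBBDBCBBBDBCBBC ⇒ BC·B·BC·BC·BC·CA·BC·B·BC·BC·BC·CA·BC·B·BC·BC·B
    D ↦ CA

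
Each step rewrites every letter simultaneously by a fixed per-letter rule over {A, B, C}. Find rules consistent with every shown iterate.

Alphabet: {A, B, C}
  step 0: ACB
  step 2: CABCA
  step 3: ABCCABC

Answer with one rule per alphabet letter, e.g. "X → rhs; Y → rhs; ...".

  step 2 ⇒ step 3: CABCA ⇒ A·BC·C·A·BC
    A ↦ BC
    B ↦ C
    C ↦ A

A->BC, B->C, C->A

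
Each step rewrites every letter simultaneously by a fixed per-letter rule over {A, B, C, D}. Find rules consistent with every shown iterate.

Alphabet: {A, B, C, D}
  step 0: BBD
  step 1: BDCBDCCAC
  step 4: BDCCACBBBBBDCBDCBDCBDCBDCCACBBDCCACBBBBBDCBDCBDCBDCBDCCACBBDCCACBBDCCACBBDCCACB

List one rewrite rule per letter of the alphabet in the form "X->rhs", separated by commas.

A->B, B->BDC, C->B, D->CAC

  step 0 ⇒ step 1: BBD ⇒ BDC·BDC·CAC
    B ↦ BDC
    D ↦ CAC
    A ↦ B  (constrained at step 1)
    C ↦ B  (constrained at step 1)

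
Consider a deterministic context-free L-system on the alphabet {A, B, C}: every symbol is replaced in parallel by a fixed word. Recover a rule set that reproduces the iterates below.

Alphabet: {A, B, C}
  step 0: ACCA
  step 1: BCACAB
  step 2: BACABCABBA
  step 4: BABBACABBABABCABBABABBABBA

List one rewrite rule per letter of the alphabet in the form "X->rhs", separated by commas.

  step 1 ⇒ step 2: BCACAB ⇒ BA·CA·B·CA·B·BA
    A ↦ B
    B ↦ BA
    C ↦ CA

A->B, B->BA, C->CA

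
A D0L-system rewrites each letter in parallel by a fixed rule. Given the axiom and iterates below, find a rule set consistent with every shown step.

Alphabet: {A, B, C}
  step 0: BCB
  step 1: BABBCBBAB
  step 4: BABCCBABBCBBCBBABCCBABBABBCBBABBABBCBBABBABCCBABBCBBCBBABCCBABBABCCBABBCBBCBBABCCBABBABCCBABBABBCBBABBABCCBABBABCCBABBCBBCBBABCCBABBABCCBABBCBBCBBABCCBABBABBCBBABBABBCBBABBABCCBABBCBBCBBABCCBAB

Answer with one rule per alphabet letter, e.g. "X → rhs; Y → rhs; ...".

A->CC, B->BAB, C->BCB

  step 0 ⇒ step 1: BCB ⇒ BAB·BCB·BAB
    B ↦ BAB
    C ↦ BCB
    A ↦ CC  (constrained at step 1)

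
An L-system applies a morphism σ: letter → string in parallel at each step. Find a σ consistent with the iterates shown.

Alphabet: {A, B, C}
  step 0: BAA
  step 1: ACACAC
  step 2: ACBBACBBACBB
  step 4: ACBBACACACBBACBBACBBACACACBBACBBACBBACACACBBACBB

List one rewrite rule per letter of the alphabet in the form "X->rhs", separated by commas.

A->AC, B->AC, C->BB

  step 1 ⇒ step 2: ACACAC ⇒ AC·BB·AC·BB·AC·BB
    A ↦ AC
    C ↦ BB
  step 0 ⇒ step 1: BAA ⇒ AC·AC·AC
    B ↦ AC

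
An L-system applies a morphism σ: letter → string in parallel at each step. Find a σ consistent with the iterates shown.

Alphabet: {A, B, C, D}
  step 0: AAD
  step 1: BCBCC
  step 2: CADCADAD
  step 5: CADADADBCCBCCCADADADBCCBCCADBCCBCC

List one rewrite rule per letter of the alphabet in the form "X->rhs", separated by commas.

  step 1 ⇒ step 2: BCBCC ⇒ C·AD·C·AD·AD
    B ↦ C
    C ↦ AD
  step 0 ⇒ step 1: AAD ⇒ BC·BC·C
    A ↦ BC
  step 0 ⇒ step 1: AAD ⇒ BC·BC·C
    D ↦ C

A->BC, B->C, C->AD, D->C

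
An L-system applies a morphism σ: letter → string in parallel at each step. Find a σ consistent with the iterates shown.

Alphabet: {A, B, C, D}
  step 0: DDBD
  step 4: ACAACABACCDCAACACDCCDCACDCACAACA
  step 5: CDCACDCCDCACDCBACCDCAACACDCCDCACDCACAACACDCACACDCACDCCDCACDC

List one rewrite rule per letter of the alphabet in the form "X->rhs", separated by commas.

A->CDC, B->BAC, C->A, D->C

  step 4 ⇒ step 5: ACAACABACCDCAACACDCCDCACDCACAACA ⇒ CDC·A·CDC·CDC·A·CDC·BAC·CDC·A·A·C·A·CDC·CDC·A·CDC·A·C·A·A·C·A·CDC·A·C·A·CDC·A·CDC·CDC·A·CDC
    A ↦ CDC
    B ↦ BAC
    C ↦ A
    D ↦ C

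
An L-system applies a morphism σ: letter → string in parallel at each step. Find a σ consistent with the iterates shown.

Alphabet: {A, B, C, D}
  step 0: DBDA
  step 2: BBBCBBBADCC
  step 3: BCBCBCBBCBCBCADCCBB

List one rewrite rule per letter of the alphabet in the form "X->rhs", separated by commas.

A->AD, B->BC, C->B, D->CC

  step 2 ⇒ step 3: BBBCBBBADCC ⇒ BC·BC·BC·B·BC·BC·BC·AD·CC·B·B
    A ↦ AD
    B ↦ BC
    C ↦ B
    D ↦ CC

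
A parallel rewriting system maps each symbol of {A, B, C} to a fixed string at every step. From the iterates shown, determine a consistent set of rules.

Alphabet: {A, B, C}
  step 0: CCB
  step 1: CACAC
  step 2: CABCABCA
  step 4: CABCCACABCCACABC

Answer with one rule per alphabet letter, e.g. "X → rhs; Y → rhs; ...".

A->B, B->C, C->CA

  step 1 ⇒ step 2: CACAC ⇒ CA·B·CA·B·CA
    A ↦ B
    C ↦ CA
  step 0 ⇒ step 1: CCB ⇒ CA·CA·C
    B ↦ C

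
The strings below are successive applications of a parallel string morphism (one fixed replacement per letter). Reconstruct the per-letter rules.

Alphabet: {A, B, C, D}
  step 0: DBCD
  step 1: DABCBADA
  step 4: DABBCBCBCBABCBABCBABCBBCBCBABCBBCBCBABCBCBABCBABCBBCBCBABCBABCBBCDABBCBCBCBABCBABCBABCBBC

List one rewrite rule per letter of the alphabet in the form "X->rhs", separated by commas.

  step 0 ⇒ step 1: DBCD ⇒ DA·BC·BA·DA
    B ↦ BC
    C ↦ BA
    D ↦ DA
    A ↦ BBC  (constrained at step 1)

A->BBC, B->BC, C->BA, D->DA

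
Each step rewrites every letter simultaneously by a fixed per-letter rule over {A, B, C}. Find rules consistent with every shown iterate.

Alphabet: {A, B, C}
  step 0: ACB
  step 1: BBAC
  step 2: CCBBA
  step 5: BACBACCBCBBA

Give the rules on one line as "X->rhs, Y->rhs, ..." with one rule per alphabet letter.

  step 1 ⇒ step 2: BBAC ⇒ C·C·B·BA
    A ↦ B
    B ↦ C
    C ↦ BA

A->B, B->C, C->BA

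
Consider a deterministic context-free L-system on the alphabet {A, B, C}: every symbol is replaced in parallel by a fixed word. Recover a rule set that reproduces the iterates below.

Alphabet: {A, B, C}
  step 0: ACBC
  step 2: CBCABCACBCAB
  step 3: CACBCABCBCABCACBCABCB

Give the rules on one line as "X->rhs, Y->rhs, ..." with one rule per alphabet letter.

  step 2 ⇒ step 3: CBCABCACBCAB ⇒ CA·CB·CA·B·CB·CA·B·CA·CB·CA·B·CB
    A ↦ B
    B ↦ CB
    C ↦ CA

A->B, B->CB, C->CA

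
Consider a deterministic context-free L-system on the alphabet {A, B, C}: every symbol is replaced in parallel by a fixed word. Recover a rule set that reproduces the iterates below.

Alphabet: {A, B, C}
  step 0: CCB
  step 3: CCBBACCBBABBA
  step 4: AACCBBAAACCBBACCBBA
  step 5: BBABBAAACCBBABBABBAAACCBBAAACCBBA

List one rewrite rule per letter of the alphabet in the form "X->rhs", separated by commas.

  step 4 ⇒ step 5: AACCBBAAACCBBACCBBA ⇒ BBA·BBA·A·A·C·C·BBA·BBA·BBA·A·A·C·C·BBA·A·A·C·C·BBA
    A ↦ BBA
    B ↦ C
    C ↦ A

A->BBA, B->C, C->A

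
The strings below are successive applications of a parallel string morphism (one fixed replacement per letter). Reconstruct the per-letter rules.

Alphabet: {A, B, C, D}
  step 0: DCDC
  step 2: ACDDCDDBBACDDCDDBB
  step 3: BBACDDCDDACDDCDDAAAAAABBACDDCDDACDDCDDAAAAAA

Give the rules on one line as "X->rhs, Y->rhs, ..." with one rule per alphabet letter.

  step 2 ⇒ step 3: ACDDCDDBBACDDCDDBB ⇒ BB·A·CDD·CDD·A·CDD·CDD·AAA·AAA·BB·A·CDD·CDD·A·CDD·CDD·AAA·AAA
    A ↦ BB
    B ↦ AAA
    C ↦ A
    D ↦ CDD

A->BB, B->AAA, C->A, D->CDD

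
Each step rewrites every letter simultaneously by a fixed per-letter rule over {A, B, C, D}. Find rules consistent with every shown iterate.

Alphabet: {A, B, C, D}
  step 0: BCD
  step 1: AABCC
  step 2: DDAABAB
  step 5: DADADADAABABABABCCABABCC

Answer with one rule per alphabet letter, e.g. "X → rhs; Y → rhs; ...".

A->D, B->A, C->AB, D->CC

  step 1 ⇒ step 2: AABCC ⇒ D·D·A·AB·AB
    A ↦ D
    B ↦ A
    C ↦ AB
  step 0 ⇒ step 1: BCD ⇒ A·AB·CC
    D ↦ CC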